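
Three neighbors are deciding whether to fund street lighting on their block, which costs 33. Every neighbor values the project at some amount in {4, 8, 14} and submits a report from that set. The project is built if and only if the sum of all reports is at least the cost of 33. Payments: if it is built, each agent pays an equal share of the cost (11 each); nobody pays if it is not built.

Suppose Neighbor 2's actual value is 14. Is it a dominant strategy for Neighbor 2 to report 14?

Check each profile of the others' reports and compare truth against every alternative report.
Others report (8, 14): truth gives 3, best alternative gives 0.
Others report (14, 8): truth gives 3, best alternative gives 0.
Others report (14, 14): truth gives 3, best alternative gives 3.
Others report (4, 4): truth gives 0, best alternative gives 0.
Others report (4, 8): truth gives 0, best alternative gives 0.
Others report (4, 14): truth gives 0, best alternative gives 0.
(Remaining 3 profiles checked similarly; truth is weakly best in each.)
In every case the truthful report is at least as good as any alternative, so it is a dominant strategy.

Yes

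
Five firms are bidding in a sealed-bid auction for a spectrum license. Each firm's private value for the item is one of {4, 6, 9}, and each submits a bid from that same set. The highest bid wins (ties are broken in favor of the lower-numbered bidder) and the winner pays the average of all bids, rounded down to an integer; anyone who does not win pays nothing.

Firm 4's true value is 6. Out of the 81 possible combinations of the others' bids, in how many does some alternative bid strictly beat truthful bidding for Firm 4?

Others bid (4, 4, 6, 4): truth gives 0; bid 9 gives 1 > 0. Violating.
Others bid (4, 4, 6, 6): truth gives 0; bid 9 gives 1 > 0. Violating.
Others bid (4, 6, 4, 4): truth gives 0; bid 9 gives 1 > 0. Violating.
Others bid (4, 6, 4, 6): truth gives 0; bid 9 gives 1 > 0. Violating.
Others bid (4, 4, 4, 4): truth gives 2; no alternative beats it.
Others bid (4, 4, 4, 6): truth gives 2; no alternative beats it.
(Checking all 81 profiles: 9 have a profitable deviation, 72 do not.)

9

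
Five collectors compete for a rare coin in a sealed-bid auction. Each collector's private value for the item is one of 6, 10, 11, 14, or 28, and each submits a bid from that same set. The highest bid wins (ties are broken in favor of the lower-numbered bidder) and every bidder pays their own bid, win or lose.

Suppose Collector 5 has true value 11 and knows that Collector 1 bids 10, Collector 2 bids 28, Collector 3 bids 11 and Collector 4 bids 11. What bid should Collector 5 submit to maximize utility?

6

Bid 6: loses but pays 6, utility -6.
Bid 10: loses but pays 10, utility -10.
Bid 11: loses but pays 11, utility -11.
Bid 14: loses but pays 14, utility -14.
Bid 28: loses but pays 28, utility -28.
The best choice is 6 with utility -6.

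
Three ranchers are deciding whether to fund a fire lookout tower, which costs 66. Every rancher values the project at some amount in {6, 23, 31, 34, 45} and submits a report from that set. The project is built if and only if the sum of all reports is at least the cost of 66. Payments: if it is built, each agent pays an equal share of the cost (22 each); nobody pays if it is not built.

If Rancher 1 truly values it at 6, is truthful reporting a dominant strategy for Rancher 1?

Check each profile of the others' reports and compare truth against every alternative report.
Others report (6, 45): truth gives 0, best alternative gives -16.
Others report (23, 23): truth gives 0, best alternative gives -16.
Others report (23, 31): truth gives 0, best alternative gives -16.
Others report (23, 34): truth gives 0, best alternative gives -16.
Others report (31, 23): truth gives 0, best alternative gives -16.
Others report (34, 23): truth gives 0, best alternative gives -16.
(Remaining 19 profiles checked similarly; truth is weakly best in each.)
In every case the truthful report is at least as good as any alternative, so it is a dominant strategy.

Yes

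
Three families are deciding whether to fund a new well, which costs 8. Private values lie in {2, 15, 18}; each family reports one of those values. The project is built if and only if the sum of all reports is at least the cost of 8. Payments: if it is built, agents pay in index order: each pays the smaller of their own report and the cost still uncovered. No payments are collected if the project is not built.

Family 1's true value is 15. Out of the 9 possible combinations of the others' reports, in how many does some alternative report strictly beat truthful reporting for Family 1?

Others report (2, 15): truth gives 7; report 2 gives 13 > 7. Violating.
Others report (2, 18): truth gives 7; report 2 gives 13 > 7. Violating.
Others report (15, 2): truth gives 7; report 2 gives 13 > 7. Violating.
Others report (15, 15): truth gives 7; report 2 gives 13 > 7. Violating.
Others report (2, 2): truth gives 7; no alternative beats it.
(Checking all 9 profiles: 8 have a profitable deviation, 1 does not.)

8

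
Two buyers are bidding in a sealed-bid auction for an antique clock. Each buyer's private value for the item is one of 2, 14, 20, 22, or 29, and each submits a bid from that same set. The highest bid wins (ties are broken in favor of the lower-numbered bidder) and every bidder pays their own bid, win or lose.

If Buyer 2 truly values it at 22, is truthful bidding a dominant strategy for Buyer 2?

Consider the case where Buyer 1 bids 2.
Truthful bid 22: wins, pays 22, utility 22 - 22 = 0.
Bid 14 instead: wins, pays 14, utility 22 - 14 = 8.
Since 8 > 0, bidding 14 is strictly better here, so truthful bidding is not dominant.

No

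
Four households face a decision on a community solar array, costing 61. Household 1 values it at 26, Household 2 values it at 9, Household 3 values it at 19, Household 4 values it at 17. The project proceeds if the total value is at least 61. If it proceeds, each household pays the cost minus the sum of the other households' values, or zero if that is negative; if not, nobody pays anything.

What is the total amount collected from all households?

32

Total value 71 ≥ cost 61, so it is built.
Household 1: others sum to 45; max(0, 61 - 45) = 16.
Household 2: others sum to 62; max(0, 61 - 62) = 0.
Household 3: others sum to 52; max(0, 61 - 52) = 9.
Household 4: others sum to 54; max(0, 61 - 54) = 7.
Total collected = 16 + 0 + 9 + 7 = 32.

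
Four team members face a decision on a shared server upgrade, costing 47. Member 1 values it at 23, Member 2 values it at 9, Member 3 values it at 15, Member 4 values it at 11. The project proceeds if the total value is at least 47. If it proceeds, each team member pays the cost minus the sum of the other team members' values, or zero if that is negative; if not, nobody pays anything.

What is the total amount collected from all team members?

16

Total value 58 ≥ cost 47, so it is built.
Member 1: others sum to 35; max(0, 47 - 35) = 12.
Member 2: others sum to 49; max(0, 47 - 49) = 0.
Member 3: others sum to 43; max(0, 47 - 43) = 4.
Member 4: others sum to 47; max(0, 47 - 47) = 0.
Total collected = 12 + 0 + 4 + 0 = 16.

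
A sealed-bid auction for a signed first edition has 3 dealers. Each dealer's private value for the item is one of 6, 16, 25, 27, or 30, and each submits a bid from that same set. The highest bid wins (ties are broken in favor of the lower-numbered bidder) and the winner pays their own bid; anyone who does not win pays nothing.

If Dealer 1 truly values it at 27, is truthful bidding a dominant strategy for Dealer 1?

No

Consider the case where Dealer 2 bids 6 and Dealer 3 bids 6.
Truthful bid 27: wins, pays 27, utility 27 - 27 = 0.
Bid 6 instead: wins, pays 6, utility 27 - 6 = 21.
Since 21 > 0, bidding 6 is strictly better here, so truthful bidding is not dominant.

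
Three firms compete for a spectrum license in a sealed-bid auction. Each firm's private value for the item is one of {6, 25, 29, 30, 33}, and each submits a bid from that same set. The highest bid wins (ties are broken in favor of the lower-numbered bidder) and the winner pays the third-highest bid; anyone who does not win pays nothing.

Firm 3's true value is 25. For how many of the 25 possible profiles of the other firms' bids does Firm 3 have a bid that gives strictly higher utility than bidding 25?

Others bid (6, 25): truth gives 0; bid 29 gives 19 > 0. Violating.
Others bid (6, 29): truth gives 0; bid 30 gives 19 > 0. Violating.
Others bid (6, 30): truth gives 0; bid 33 gives 19 > 0. Violating.
Others bid (25, 6): truth gives 0; bid 29 gives 19 > 0. Violating.
Others bid (6, 6): truth gives 19; no alternative beats it.
Others bid (6, 33): truth gives 0; no alternative beats it.
(Checking all 25 profiles: 6 have a profitable deviation, 19 do not.)

6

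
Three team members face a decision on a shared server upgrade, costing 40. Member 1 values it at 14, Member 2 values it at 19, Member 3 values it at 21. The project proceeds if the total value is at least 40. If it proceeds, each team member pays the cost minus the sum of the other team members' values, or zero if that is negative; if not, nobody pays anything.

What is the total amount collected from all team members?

12

Total value 54 ≥ cost 40, so it is built.
Member 1: others sum to 40; max(0, 40 - 40) = 0.
Member 2: others sum to 35; max(0, 40 - 35) = 5.
Member 3: others sum to 33; max(0, 40 - 33) = 7.
Total collected = 0 + 5 + 7 = 12.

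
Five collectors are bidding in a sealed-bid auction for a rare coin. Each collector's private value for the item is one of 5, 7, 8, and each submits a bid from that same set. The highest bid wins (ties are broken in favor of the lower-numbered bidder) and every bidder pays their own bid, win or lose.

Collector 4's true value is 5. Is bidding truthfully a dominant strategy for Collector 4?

No

Consider the case where Collector 1 bids 5, Collector 2 bids 5, Collector 3 bids 5 and Collector 5 bids 5.
Truthful bid 5: loses but pays 5, utility -5.
Bid 7 instead: wins, pays 7, utility 5 - 7 = -2.
Since -2 > -5, bidding 7 is strictly better here, so truthful bidding is not dominant.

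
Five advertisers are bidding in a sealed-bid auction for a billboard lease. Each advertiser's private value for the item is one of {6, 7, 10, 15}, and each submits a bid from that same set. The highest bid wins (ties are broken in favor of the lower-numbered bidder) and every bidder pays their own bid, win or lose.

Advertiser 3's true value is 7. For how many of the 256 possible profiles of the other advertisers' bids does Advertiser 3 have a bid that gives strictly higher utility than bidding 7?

252

Others bid (6, 6, 6, 10): truth gives -7; bid 10 gives -3 > -7. Violating.
Others bid (6, 6, 6, 15): truth gives -7; bid 6 gives -6 > -7. Violating.
Others bid (6, 6, 7, 10): truth gives -7; bid 10 gives -3 > -7. Violating.
Others bid (6, 6, 7, 15): truth gives -7; bid 6 gives -6 > -7. Violating.
Others bid (6, 6, 6, 6): truth gives 0; no alternative beats it.
Others bid (6, 6, 6, 7): truth gives 0; no alternative beats it.
(Checking all 256 profiles: 252 have a profitable deviation, 4 do not.)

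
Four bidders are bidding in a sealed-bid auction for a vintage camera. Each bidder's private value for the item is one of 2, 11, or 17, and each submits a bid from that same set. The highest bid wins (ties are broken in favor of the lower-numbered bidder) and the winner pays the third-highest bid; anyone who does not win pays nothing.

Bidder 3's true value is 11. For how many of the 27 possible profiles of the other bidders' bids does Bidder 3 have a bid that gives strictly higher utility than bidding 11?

3

Others bid (2, 2, 17): truth gives 0; bid 17 gives 9 > 0. Violating.
Others bid (2, 11, 2): truth gives 0; bid 17 gives 9 > 0. Violating.
Others bid (11, 2, 2): truth gives 0; bid 17 gives 9 > 0. Violating.
Others bid (2, 2, 2): truth gives 9; no alternative beats it.
Others bid (2, 2, 11): truth gives 9; no alternative beats it.
(Checking all 27 profiles: 3 have a profitable deviation, 24 do not.)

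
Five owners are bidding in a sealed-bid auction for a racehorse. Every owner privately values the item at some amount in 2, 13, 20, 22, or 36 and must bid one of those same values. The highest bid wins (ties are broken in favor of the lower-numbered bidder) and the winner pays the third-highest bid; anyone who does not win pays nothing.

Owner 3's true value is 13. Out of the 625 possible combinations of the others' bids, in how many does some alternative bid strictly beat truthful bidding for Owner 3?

12

Others bid (2, 2, 2, 20): truth gives 0; bid 20 gives 11 > 0. Violating.
Others bid (2, 2, 2, 22): truth gives 0; bid 22 gives 11 > 0. Violating.
Others bid (2, 2, 2, 36): truth gives 0; bid 36 gives 11 > 0. Violating.
Others bid (2, 2, 20, 2): truth gives 0; bid 20 gives 11 > 0. Violating.
Others bid (2, 2, 2, 2): truth gives 11; no alternative beats it.
Others bid (2, 2, 2, 13): truth gives 11; no alternative beats it.
(Checking all 625 profiles: 12 have a profitable deviation, 613 do not.)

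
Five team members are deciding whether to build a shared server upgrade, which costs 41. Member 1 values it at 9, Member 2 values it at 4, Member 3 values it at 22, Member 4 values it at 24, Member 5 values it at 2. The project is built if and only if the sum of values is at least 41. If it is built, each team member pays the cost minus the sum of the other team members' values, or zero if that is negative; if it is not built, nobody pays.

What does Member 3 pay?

2

Total value 61 ≥ cost 41, so the project is built.
The other team members' values sum to 39.
Cost minus that sum is 41 - 39 = 2.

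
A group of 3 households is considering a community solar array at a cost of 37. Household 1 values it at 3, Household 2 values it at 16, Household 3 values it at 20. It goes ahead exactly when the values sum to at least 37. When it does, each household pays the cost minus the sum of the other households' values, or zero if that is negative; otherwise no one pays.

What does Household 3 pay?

Total value 39 ≥ cost 37, so the project is built.
The other households' values sum to 19.
Cost minus that sum is 37 - 19 = 18.

18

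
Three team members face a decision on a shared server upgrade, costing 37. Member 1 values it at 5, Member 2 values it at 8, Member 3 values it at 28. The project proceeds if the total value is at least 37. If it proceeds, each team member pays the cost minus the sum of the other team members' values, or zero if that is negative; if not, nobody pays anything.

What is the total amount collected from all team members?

Total value 41 ≥ cost 37, so it is built.
Member 1: others sum to 36; max(0, 37 - 36) = 1.
Member 2: others sum to 33; max(0, 37 - 33) = 4.
Member 3: others sum to 13; max(0, 37 - 13) = 24.
Total collected = 1 + 4 + 24 = 29.

29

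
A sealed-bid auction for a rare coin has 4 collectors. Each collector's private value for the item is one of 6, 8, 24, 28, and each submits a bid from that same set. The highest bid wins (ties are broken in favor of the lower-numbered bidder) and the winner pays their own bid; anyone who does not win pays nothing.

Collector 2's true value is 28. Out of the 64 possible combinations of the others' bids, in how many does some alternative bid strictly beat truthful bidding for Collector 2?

Others bid (6, 6, 6): truth gives 0; bid 8 gives 20 > 0. Violating.
Others bid (6, 6, 8): truth gives 0; bid 8 gives 20 > 0. Violating.
Others bid (6, 6, 24): truth gives 0; bid 24 gives 4 > 0. Violating.
Others bid (6, 8, 6): truth gives 0; bid 8 gives 20 > 0. Violating.
Others bid (6, 6, 28): truth gives 0; no alternative beats it.
Others bid (6, 8, 28): truth gives 0; no alternative beats it.
(Checking all 64 profiles: 18 have a profitable deviation, 46 do not.)

18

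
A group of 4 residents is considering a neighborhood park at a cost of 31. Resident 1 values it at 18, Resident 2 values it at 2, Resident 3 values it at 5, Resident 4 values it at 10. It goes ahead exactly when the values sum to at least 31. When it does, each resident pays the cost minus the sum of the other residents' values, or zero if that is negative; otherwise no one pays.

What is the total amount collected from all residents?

21

Total value 35 ≥ cost 31, so it is built.
Resident 1: others sum to 17; max(0, 31 - 17) = 14.
Resident 2: others sum to 33; max(0, 31 - 33) = 0.
Resident 3: others sum to 30; max(0, 31 - 30) = 1.
Resident 4: others sum to 25; max(0, 31 - 25) = 6.
Total collected = 14 + 0 + 1 + 6 = 21.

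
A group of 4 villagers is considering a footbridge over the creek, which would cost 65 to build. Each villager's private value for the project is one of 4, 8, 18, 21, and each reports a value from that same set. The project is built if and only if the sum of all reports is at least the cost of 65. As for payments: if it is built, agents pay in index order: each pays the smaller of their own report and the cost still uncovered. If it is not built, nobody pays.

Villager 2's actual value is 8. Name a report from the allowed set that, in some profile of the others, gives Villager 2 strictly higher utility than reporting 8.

4

Suppose Villager 1 reports 21, Villager 3 reports 21 and Villager 4 reports 21.
Report 8: project built, pays 8, utility 8 - 8 = 0.
Report 4: project built, pays 4, utility 8 - 4 = 4.
So reporting 4 beats truth here (4 > 0).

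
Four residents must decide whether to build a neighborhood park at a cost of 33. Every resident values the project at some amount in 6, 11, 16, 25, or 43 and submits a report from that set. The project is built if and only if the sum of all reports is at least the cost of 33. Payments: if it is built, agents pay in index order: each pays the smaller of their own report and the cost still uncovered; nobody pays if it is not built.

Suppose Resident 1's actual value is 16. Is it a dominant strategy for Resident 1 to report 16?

Consider the case where Resident 2 reports 6, Resident 3 reports 6 and Resident 4 reports 11.
Truthful report 16: project built, pays 16, utility 16 - 16 = 0.
Report 11 instead: project built, pays 11, utility 16 - 11 = 5.
Since 5 > 0, reporting 11 is strictly better here, so truthful reporting is not dominant.

No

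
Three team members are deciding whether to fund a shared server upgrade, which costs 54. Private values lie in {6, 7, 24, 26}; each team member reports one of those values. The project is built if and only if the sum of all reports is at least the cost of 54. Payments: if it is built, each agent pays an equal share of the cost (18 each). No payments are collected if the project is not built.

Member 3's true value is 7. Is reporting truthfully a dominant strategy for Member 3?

Check each profile of the others' reports and compare truth against every alternative report.
Others report (24, 24): truth gives -11, best alternative gives -11.
Others report (24, 26): truth gives -11, best alternative gives -11.
Others report (26, 24): truth gives -11, best alternative gives -11.
Others report (26, 26): truth gives -11, best alternative gives -11.
Others report (6, 6): truth gives 0, best alternative gives 0.
Others report (6, 7): truth gives 0, best alternative gives 0.
(Remaining 10 profiles checked similarly; truth is weakly best in each.)
In every case the truthful report is at least as good as any alternative, so it is a dominant strategy.

Yes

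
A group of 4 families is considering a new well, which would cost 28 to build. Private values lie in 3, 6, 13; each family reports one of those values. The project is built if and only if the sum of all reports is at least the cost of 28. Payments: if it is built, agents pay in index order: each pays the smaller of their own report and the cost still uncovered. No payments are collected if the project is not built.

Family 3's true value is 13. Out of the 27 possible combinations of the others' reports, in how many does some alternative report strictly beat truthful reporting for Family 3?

Others report (3, 6, 13): truth gives 0; report 6 gives 7 > 0. Violating.
Others report (3, 13, 6): truth gives 1; report 6 gives 7 > 1. Violating.
Others report (3, 13, 13): truth gives 1; report 3 gives 10 > 1. Violating.
Others report (6, 3, 13): truth gives 0; report 6 gives 7 > 0. Violating.
Others report (3, 3, 3): truth gives 0; no alternative beats it.
Others report (3, 3, 6): truth gives 0; no alternative beats it.
(Checking all 27 profiles: 13 have a profitable deviation, 14 do not.)

13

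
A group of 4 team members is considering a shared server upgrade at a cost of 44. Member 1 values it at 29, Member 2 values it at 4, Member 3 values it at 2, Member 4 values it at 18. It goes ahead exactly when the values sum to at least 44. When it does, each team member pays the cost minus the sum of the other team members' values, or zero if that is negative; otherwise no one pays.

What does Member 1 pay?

20

Total value 53 ≥ cost 44, so the project is built.
The other team members' values sum to 24.
Cost minus that sum is 44 - 24 = 20.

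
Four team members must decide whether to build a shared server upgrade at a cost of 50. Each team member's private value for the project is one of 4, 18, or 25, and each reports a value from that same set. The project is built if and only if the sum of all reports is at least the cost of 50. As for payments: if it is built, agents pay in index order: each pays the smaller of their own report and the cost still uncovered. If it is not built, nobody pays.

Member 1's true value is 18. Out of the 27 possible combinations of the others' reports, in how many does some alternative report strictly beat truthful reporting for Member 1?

17

Others report (4, 18, 25): truth gives 0; report 4 gives 14 > 0. Violating.
Others report (4, 25, 18): truth gives 0; report 4 gives 14 > 0. Violating.
Others report (4, 25, 25): truth gives 0; report 4 gives 14 > 0. Violating.
Others report (18, 4, 25): truth gives 0; report 4 gives 14 > 0. Violating.
Others report (4, 4, 4): truth gives 0; no alternative beats it.
Others report (4, 4, 18): truth gives 0; no alternative beats it.
(Checking all 27 profiles: 17 have a profitable deviation, 10 do not.)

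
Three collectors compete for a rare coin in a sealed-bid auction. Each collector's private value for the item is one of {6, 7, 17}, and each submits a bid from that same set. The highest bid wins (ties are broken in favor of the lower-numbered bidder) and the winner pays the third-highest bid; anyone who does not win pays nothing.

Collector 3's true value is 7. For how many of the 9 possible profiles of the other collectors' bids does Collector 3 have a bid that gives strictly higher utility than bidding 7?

2

Others bid (6, 7): truth gives 0; bid 17 gives 1 > 0. Violating.
Others bid (7, 6): truth gives 0; bid 17 gives 1 > 0. Violating.
Others bid (6, 6): truth gives 1; no alternative beats it.
Others bid (6, 17): truth gives 0; no alternative beats it.
(Checking all 9 profiles: 2 have a profitable deviation, 7 do not.)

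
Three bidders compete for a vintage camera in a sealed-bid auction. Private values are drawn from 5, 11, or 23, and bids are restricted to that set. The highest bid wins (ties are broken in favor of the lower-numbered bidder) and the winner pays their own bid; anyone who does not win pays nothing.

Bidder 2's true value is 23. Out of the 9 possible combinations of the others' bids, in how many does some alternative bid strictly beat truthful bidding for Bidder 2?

Others bid (5, 5): truth gives 0; bid 11 gives 12 > 0. Violating.
Others bid (5, 11): truth gives 0; bid 11 gives 12 > 0. Violating.
Others bid (5, 23): truth gives 0; no alternative beats it.
Others bid (11, 5): truth gives 0; no alternative beats it.
(Checking all 9 profiles: 2 have a profitable deviation, 7 do not.)

2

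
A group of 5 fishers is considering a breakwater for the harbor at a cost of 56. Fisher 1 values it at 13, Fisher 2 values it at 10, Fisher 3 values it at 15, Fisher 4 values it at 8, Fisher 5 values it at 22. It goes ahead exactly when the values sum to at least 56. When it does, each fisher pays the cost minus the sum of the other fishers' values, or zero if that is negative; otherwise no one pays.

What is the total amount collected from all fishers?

Total value 68 ≥ cost 56, so it is built.
Fisher 1: others sum to 55; max(0, 56 - 55) = 1.
Fisher 2: others sum to 58; max(0, 56 - 58) = 0.
Fisher 3: others sum to 53; max(0, 56 - 53) = 3.
Fisher 4: others sum to 60; max(0, 56 - 60) = 0.
Fisher 5: others sum to 46; max(0, 56 - 46) = 10.
Total collected = 1 + 0 + 3 + 0 + 10 = 14.

14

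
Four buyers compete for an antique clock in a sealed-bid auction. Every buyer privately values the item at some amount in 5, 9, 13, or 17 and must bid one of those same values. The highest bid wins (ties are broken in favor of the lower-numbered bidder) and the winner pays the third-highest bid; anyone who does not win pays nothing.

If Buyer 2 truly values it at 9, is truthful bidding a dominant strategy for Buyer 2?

No

Consider the case where Buyer 1 bids 5, Buyer 3 bids 5 and Buyer 4 bids 13.
Truthful bid 9: loses, pays 0, utility 0.
Bid 13 instead: wins, pays 5, utility 9 - 5 = 4.
Since 4 > 0, bidding 13 is strictly better here, so truthful bidding is not dominant.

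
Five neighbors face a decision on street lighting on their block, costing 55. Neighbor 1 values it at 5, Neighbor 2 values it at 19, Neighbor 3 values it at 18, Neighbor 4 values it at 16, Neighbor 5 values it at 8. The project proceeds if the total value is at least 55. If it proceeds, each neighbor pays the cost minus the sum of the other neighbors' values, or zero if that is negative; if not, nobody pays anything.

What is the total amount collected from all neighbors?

Total value 66 ≥ cost 55, so it is built.
Neighbor 1: others sum to 61; max(0, 55 - 61) = 0.
Neighbor 2: others sum to 47; max(0, 55 - 47) = 8.
Neighbor 3: others sum to 48; max(0, 55 - 48) = 7.
Neighbor 4: others sum to 50; max(0, 55 - 50) = 5.
Neighbor 5: others sum to 58; max(0, 55 - 58) = 0.
Total collected = 0 + 8 + 7 + 5 + 0 = 20.

20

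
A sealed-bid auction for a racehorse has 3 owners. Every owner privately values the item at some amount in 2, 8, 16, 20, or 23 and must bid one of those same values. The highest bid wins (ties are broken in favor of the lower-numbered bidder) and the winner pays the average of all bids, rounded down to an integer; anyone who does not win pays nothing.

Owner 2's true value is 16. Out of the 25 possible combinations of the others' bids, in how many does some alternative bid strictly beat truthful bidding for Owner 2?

6

Others bid (2, 2): truth gives 10; bid 8 gives 12 > 10. Violating.
Others bid (2, 8): truth gives 8; bid 8 gives 10 > 8. Violating.
Others bid (2, 20): truth gives 0; bid 20 gives 2 > 0. Violating.
Others bid (16, 2): truth gives 0; bid 20 gives 4 > 0. Violating.
Others bid (2, 16): truth gives 5; no alternative beats it.
Others bid (2, 23): truth gives 0; no alternative beats it.
(Checking all 25 profiles: 6 have a profitable deviation, 19 do not.)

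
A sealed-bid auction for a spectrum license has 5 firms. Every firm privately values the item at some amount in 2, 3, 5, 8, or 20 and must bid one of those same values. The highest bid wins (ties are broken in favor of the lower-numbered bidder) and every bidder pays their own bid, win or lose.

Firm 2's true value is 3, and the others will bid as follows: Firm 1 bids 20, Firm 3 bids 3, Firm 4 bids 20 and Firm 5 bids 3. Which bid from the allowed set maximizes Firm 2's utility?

Bid 2: loses but pays 2, utility -2.
Bid 3: loses but pays 3, utility -3.
Bid 5: loses but pays 5, utility -5.
Bid 8: loses but pays 8, utility -8.
Bid 20: loses but pays 20, utility -20.
The best choice is 2 with utility -2.

2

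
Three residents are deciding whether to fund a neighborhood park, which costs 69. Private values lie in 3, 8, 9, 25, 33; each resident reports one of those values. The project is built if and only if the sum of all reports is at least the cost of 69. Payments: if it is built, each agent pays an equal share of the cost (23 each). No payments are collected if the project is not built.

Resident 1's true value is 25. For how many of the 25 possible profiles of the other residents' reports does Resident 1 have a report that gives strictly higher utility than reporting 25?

6

Others report (3, 33): truth gives 0; report 33 gives 2 > 0. Violating.
Others report (8, 33): truth gives 0; report 33 gives 2 > 0. Violating.
Others report (9, 33): truth gives 0; report 33 gives 2 > 0. Violating.
Others report (33, 3): truth gives 0; report 33 gives 2 > 0. Violating.
Others report (3, 3): truth gives 0; no alternative beats it.
Others report (3, 8): truth gives 0; no alternative beats it.
(Checking all 25 profiles: 6 have a profitable deviation, 19 do not.)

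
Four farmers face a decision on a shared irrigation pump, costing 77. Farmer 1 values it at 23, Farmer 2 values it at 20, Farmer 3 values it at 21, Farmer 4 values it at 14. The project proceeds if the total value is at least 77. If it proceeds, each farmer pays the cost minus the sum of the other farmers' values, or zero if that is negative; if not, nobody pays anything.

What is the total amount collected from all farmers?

Total value 78 ≥ cost 77, so it is built.
Farmer 1: others sum to 55; max(0, 77 - 55) = 22.
Farmer 2: others sum to 58; max(0, 77 - 58) = 19.
Farmer 3: others sum to 57; max(0, 77 - 57) = 20.
Farmer 4: others sum to 64; max(0, 77 - 64) = 13.
Total collected = 22 + 19 + 20 + 13 = 74.

74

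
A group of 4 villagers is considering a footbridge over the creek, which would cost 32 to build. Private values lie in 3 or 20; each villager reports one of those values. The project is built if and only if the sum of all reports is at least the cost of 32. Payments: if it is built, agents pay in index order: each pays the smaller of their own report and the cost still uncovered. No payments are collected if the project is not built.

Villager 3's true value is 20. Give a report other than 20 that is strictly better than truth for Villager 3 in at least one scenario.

Suppose Villager 1 reports 3, Villager 2 reports 20 and Villager 4 reports 20.
Report 20: project built, pays 9, utility 20 - 9 = 11.
Report 3: project built, pays 3, utility 20 - 3 = 17.
So reporting 3 beats truth here (17 > 11).

3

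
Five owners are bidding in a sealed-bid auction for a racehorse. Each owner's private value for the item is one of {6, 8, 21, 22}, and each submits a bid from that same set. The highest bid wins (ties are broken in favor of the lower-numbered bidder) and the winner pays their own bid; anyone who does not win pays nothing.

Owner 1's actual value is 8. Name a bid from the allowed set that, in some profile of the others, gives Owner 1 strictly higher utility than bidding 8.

Suppose Owner 2 bids 6, Owner 3 bids 6, Owner 4 bids 6 and Owner 5 bids 6.
Bid 8: wins, pays 8, utility 8 - 8 = 0.
Bid 6: wins, pays 6, utility 8 - 6 = 2.
So bidding 6 beats truth here (2 > 0).

6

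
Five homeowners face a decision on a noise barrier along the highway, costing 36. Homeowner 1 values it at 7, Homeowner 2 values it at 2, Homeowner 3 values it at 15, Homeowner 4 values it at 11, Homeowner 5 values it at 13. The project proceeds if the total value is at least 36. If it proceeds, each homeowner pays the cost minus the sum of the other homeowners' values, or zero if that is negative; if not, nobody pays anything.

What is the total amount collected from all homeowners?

Total value 48 ≥ cost 36, so it is built.
Homeowner 1: others sum to 41; max(0, 36 - 41) = 0.
Homeowner 2: others sum to 46; max(0, 36 - 46) = 0.
Homeowner 3: others sum to 33; max(0, 36 - 33) = 3.
Homeowner 4: others sum to 37; max(0, 36 - 37) = 0.
Homeowner 5: others sum to 35; max(0, 36 - 35) = 1.
Total collected = 0 + 0 + 3 + 0 + 1 = 4.

4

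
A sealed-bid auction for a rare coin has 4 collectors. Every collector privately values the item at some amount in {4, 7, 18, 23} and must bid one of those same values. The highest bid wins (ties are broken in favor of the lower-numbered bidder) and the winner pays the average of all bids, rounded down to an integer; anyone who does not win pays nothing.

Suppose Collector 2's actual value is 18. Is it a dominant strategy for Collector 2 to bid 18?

No

Consider the case where Collector 1 bids 4, Collector 3 bids 4 and Collector 4 bids 4.
Truthful bid 18: wins, pays 7, utility 18 - 7 = 11.
Bid 7 instead: wins, pays 4, utility 18 - 4 = 14.
Since 14 > 11, bidding 7 is strictly better here, so truthful bidding is not dominant.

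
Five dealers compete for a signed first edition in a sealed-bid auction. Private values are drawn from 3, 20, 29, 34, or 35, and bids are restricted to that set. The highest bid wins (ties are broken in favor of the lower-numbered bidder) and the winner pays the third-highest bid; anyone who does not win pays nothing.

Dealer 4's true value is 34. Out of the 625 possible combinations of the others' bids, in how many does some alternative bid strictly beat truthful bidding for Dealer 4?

108

Others bid (3, 3, 3, 35): truth gives 0; bid 35 gives 31 > 0. Violating.
Others bid (3, 3, 20, 35): truth gives 0; bid 35 gives 14 > 0. Violating.
Others bid (3, 3, 29, 35): truth gives 0; bid 35 gives 5 > 0. Violating.
Others bid (3, 3, 34, 3): truth gives 0; bid 35 gives 31 > 0. Violating.
Others bid (3, 3, 3, 3): truth gives 31; no alternative beats it.
Others bid (3, 3, 3, 20): truth gives 31; no alternative beats it.
(Checking all 625 profiles: 108 have a profitable deviation, 517 do not.)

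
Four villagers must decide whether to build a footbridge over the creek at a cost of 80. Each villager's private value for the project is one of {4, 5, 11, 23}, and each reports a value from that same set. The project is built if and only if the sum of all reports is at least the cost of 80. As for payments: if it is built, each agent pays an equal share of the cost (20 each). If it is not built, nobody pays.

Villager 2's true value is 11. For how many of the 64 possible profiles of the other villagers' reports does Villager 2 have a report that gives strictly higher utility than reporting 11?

Others report (23, 23, 23): truth gives -9; report 4 gives 0 > -9. Violating.
Others report (4, 4, 4): truth gives 0; no alternative beats it.
Others report (4, 4, 5): truth gives 0; no alternative beats it.
(Checking all 64 profiles: 1 has a profitable deviation, 63 do not.)

1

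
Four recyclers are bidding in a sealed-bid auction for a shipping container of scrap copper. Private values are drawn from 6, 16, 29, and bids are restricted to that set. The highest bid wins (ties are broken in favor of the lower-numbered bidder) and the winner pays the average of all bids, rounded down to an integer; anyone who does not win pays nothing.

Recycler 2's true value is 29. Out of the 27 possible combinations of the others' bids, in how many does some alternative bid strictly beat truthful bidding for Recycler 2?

4

Others bid (6, 6, 6): truth gives 18; bid 16 gives 21 > 18. Violating.
Others bid (6, 6, 16): truth gives 15; bid 16 gives 18 > 15. Violating.
Others bid (6, 16, 6): truth gives 15; bid 16 gives 18 > 15. Violating.
Others bid (6, 16, 16): truth gives 13; bid 16 gives 16 > 13. Violating.
Others bid (6, 6, 29): truth gives 12; no alternative beats it.
Others bid (6, 16, 29): truth gives 9; no alternative beats it.
(Checking all 27 profiles: 4 have a profitable deviation, 23 do not.)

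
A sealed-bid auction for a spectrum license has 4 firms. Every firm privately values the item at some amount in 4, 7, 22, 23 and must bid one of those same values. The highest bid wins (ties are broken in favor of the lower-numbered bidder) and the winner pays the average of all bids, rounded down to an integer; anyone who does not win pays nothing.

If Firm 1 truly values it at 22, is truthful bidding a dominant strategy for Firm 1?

No

Consider the case where Firm 2 bids 4, Firm 3 bids 4 and Firm 4 bids 4.
Truthful bid 22: wins, pays 8, utility 22 - 8 = 14.
Bid 4 instead: wins, pays 4, utility 22 - 4 = 18.
Since 18 > 14, bidding 4 is strictly better here, so truthful bidding is not dominant.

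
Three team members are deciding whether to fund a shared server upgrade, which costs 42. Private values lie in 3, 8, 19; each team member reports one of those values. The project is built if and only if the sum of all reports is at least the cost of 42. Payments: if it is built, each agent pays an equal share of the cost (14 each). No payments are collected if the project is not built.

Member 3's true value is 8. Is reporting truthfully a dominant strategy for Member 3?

Consider the case where Member 1 reports 19 and Member 2 reports 19.
Truthful report 8: project built, pays 14, utility 8 - 14 = -6.
Report 3 instead: project not built, utility 0.
Since 0 > -6, reporting 3 is strictly better here, so truthful reporting is not dominant.

No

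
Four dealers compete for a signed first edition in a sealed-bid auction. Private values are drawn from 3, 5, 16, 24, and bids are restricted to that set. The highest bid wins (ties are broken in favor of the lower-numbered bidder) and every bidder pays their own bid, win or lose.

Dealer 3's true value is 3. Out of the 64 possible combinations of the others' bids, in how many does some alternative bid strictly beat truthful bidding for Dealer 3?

Others bid (3, 3, 3): truth gives -3; bid 5 gives -2 > -3. Violating.
Others bid (3, 3, 5): truth gives -3; bid 5 gives -2 > -3. Violating.
Others bid (3, 3, 16): truth gives -3; no alternative beats it.
Others bid (3, 3, 24): truth gives -3; no alternative beats it.
(Checking all 64 profiles: 2 have a profitable deviation, 62 do not.)

2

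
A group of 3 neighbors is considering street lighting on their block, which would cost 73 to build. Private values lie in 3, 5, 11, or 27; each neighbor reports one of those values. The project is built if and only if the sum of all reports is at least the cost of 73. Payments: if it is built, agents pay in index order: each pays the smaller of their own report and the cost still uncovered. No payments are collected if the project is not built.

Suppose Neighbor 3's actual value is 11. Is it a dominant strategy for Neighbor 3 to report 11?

Yes

Check each profile of the others' reports and compare truth against every alternative report.
Others report (3, 3): truth gives 0, best alternative gives 0.
Others report (3, 5): truth gives 0, best alternative gives 0.
Others report (3, 11): truth gives 0, best alternative gives 0.
Others report (3, 27): truth gives 0, best alternative gives 0.
Others report (5, 3): truth gives 0, best alternative gives 0.
Others report (5, 5): truth gives 0, best alternative gives 0.
(Remaining 10 profiles checked similarly; truth is weakly best in each.)
In every case the truthful report is at least as good as any alternative, so it is a dominant strategy.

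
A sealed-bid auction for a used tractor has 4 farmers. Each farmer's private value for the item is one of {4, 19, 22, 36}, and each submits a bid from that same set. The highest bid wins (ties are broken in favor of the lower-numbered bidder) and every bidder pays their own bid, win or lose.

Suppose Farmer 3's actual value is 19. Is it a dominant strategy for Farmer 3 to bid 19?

Consider the case where Farmer 1 bids 4, Farmer 2 bids 4 and Farmer 4 bids 22.
Truthful bid 19: loses but pays 19, utility -19.
Bid 4 instead: loses but pays 4, utility -4.
Since -4 > -19, bidding 4 is strictly better here, so truthful bidding is not dominant.

No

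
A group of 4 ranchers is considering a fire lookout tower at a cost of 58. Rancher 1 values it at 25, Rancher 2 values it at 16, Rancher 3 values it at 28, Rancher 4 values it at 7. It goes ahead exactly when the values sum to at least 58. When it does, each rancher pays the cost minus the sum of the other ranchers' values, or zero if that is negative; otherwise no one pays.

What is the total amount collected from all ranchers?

17

Total value 76 ≥ cost 58, so it is built.
Rancher 1: others sum to 51; max(0, 58 - 51) = 7.
Rancher 2: others sum to 60; max(0, 58 - 60) = 0.
Rancher 3: others sum to 48; max(0, 58 - 48) = 10.
Rancher 4: others sum to 69; max(0, 58 - 69) = 0.
Total collected = 7 + 0 + 10 + 0 = 17.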